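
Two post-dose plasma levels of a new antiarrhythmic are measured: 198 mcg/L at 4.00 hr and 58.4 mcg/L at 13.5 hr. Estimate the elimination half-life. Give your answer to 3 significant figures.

k = ln(C₁/C₂) / (t₂ − t₁) = ln(198/58.4) / (13.5 − 4.00)
  = 1.221 / 9.500 = 0.1285 hr⁻¹
t½ = ln 2 / k = ln 2 / 0.1285 ≈ 5.39 hours

5.39 hours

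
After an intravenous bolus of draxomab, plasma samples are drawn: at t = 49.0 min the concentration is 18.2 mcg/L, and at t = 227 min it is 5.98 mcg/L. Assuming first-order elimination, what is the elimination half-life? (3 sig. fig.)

111 minutes

k = ln(C₁/C₂) / (t₂ − t₁) = ln(18.2/5.98) / (227 − 49.0)
  = 1.113 / 178.0 = 0.006253 min⁻¹
t½ = ln 2 / k = ln 2 / 0.006253 ≈ 111 minutes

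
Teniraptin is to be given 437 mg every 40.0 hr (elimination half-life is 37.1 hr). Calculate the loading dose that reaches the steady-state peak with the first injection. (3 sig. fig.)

k = ln 2 / 37.1 = 0.01868 hr⁻¹
Accumulation ratio R = 1 / (1 − e^(−kτ)) = 1 / (1 − e^(−0.01868×40.0)) = 1 / (1 − 0.4736) = 1.900
Loading dose = maintenance dose × R = 437 × 1.900 ≈ 830 mg

830 mg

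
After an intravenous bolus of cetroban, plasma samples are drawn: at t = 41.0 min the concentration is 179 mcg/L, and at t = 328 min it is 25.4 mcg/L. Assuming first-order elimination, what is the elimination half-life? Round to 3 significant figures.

102 minutes

k = ln(C₁/C₂) / (t₂ − t₁) = ln(179/25.4) / (328 − 41.0)
  = 1.953 / 287.0 = 0.006804 min⁻¹
t½ = ln 2 / k = ln 2 / 0.006804 ≈ 102 minutes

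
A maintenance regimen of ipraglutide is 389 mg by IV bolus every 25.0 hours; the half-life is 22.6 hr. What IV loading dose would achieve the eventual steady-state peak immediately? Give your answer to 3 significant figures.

k = ln 2 / 22.6 = 0.03067 hr⁻¹
Accumulation ratio R = 1 / (1 − e^(−kτ)) = 1 / (1 − e^(−0.03067×25.0)) = 1 / (1 − 0.4645) = 1.867
Loading dose = maintenance dose × R = 389 × 1.867 ≈ 726 mg

726 mg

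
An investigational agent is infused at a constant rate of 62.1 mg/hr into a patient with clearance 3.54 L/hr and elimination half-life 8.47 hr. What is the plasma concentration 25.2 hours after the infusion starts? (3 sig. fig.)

15.3 mg/L

Css = rate / CL = 62.1 / 3.54 = 17.54 mg/L
k = ln 2 / 8.47 = 0.08184 hr⁻¹
C(t) = Css (1 − e^(−kt)) = 17.54 × (1 − e^(−2.062)) = 17.54 × 0.8728 ≈ 15.3 mg/L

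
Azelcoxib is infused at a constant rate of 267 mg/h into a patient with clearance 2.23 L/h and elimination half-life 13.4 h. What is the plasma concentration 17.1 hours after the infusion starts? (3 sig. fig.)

Css = rate / CL = 267 / 2.23 = 119.7 µg/mL
k = ln 2 / 13.4 = 0.05173 h⁻¹
C(t) = Css (1 − e^(−kt)) = 119.7 × (1 − e^(−0.8845)) = 119.7 × 0.5871 ≈ 70.3 µg/mL

70.3 µg/mL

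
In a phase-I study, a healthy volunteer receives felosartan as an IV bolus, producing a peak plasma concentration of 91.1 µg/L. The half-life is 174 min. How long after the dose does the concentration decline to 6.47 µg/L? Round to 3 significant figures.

k = ln 2 / 174 = 0.003984 min⁻¹
C(t) = C₀ e^(−kt)  ⇒  t = ln(C₀/C) / k
t = ln(91.1/6.47) / 0.003984 = 2.645 / 0.003984 ≈ 664 minutes

664 minutes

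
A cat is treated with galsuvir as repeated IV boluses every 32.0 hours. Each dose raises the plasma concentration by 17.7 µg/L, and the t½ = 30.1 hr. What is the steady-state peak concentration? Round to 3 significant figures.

33.9 µg/L

k = ln 2 / 30.1 = 0.02303 hr⁻¹
Fraction remaining after one interval: e^(−kτ) = e^(−0.02303 × 32.0) = 0.4786
R = 1 / (1 − 0.4786) = 1.918
Css,max = 17.7 × 1.918 ≈ 33.9 µg/L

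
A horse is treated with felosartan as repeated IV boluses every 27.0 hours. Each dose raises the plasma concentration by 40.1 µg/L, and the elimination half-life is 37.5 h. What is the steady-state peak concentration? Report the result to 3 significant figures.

102 µg/L

k = ln 2 / 37.5 = 0.01848 h⁻¹
Fraction remaining after one interval: e^(−kτ) = e^(−0.01848 × 27.0) = 0.6071
R = 1 / (1 − 0.6071) = 2.545
Css,max = 40.1 × 2.545 ≈ 102 µg/L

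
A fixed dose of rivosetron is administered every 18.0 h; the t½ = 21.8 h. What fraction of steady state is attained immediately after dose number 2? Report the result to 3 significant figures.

k = ln 2 / 21.8 = 0.03180 h⁻¹
f_n = 1 − e^(−nkτ) = 1 − e^(−2 × 0.03180 × 18.0) = 1 − e^(−1.145) = 1 − 0.3183 ≈ 0.682

0.682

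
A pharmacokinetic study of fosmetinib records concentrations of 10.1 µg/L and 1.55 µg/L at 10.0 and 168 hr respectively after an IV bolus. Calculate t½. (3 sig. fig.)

58.4 hours

k = ln(C₁/C₂) / (t₂ − t₁) = ln(10.1/1.55) / (168 − 10.0)
  = 1.874 / 158.0 = 0.01186 hr⁻¹
t½ = ln 2 / k = ln 2 / 0.01186 ≈ 58.4 hours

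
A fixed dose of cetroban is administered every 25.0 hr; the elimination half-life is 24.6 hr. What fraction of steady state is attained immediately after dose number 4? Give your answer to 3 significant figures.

0.940

k = ln 2 / 24.6 = 0.02818 hr⁻¹
f_n = 1 − e^(−nkτ) = 1 − e^(−4 × 0.02818 × 25.0) = 1 − e^(−2.818) = 1 − 0.05974 ≈ 0.940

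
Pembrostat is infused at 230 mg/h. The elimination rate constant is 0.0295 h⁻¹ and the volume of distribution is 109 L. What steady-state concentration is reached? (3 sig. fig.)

CL = k · V = 0.0295 × 109 = 3.216 L/h
Css = rate / CL = 230 / 3.216 ≈ 71.5 µg/mL

71.5 µg/mL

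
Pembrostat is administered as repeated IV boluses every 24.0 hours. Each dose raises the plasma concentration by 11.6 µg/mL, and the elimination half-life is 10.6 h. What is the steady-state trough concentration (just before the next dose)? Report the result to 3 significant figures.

3.05 µg/mL

k = ln 2 / 10.6 = 0.06539 h⁻¹
Fraction remaining after one interval: e^(−kτ) = e^(−0.06539 × 24.0) = 0.2082
R = 1 / (1 − 0.2082) = 1.263
Css,max = 11.6 × 1.263 = 14.65 µg/mL
Css,min = Css,max × e^(−kτ) = 14.65 × 0.2082 ≈ 3.05 µg/mL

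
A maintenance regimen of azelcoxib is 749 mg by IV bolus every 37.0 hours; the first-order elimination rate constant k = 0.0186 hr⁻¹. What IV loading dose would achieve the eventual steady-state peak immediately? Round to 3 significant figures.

Accumulation ratio R = 1 / (1 − e^(−kτ)) = 1 / (1 − e^(−0.01860×37.0)) = 1 / (1 − 0.5025) = 2.010
Loading dose = maintenance dose × R = 749 × 2.010 ≈ 1510 mg

1510 mg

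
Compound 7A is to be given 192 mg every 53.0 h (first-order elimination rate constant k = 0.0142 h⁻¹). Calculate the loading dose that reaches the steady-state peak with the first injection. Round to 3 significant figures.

Accumulation ratio R = 1 / (1 − e^(−kτ)) = 1 / (1 − e^(−0.01420×53.0)) = 1 / (1 − 0.4711) = 1.891
Loading dose = maintenance dose × R = 192 × 1.891 ≈ 363 mg

363 mg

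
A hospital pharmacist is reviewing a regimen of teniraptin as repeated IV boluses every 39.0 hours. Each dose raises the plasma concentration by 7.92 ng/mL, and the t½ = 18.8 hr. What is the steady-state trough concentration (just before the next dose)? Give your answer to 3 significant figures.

2.47 ng/mL

k = ln 2 / 18.8 = 0.03687 hr⁻¹
Fraction remaining after one interval: e^(−kτ) = e^(−0.03687 × 39.0) = 0.2374
R = 1 / (1 − 0.2374) = 1.311
Css,max = 7.92 × 1.311 = 10.39 ng/mL
Css,min = Css,max × e^(−kτ) = 10.39 × 0.2374 ≈ 2.47 ng/mL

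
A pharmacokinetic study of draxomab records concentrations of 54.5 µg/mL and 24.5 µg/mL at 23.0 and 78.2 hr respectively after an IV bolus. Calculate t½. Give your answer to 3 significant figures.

k = ln(C₁/C₂) / (t₂ − t₁) = ln(54.5/24.5) / (78.2 − 23.0)
  = 0.7995 / 55.20 = 0.01448 hr⁻¹
t½ = ln 2 / k = ln 2 / 0.01448 ≈ 47.9 hours

47.9 hours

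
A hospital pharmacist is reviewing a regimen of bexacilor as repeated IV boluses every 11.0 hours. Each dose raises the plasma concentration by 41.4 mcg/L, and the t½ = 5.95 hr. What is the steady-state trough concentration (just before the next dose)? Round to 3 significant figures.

15.9 mcg/L

k = ln 2 / 5.95 = 0.1165 hr⁻¹
Fraction remaining after one interval: e^(−kτ) = e^(−0.1165 × 11.0) = 0.2776
R = 1 / (1 − 0.2776) = 1.384
Css,max = 41.4 × 1.384 = 57.31 mcg/L
Css,min = Css,max × e^(−kτ) = 57.31 × 0.2776 ≈ 15.9 mcg/L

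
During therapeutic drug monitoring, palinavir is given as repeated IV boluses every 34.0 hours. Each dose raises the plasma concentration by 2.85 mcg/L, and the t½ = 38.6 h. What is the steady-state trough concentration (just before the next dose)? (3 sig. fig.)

3.39 mcg/L

k = ln 2 / 38.6 = 0.01796 h⁻¹
Fraction remaining after one interval: e^(−kτ) = e^(−0.01796 × 34.0) = 0.5431
R = 1 / (1 − 0.5431) = 2.188
Css,max = 2.85 × 2.188 = 6.237 mcg/L
Css,min = Css,max × e^(−kτ) = 6.237 × 0.5431 ≈ 3.39 mcg/L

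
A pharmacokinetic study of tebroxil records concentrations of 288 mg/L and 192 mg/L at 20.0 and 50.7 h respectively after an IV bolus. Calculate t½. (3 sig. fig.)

52.5 hours

k = ln(C₁/C₂) / (t₂ − t₁) = ln(288/192) / (50.7 − 20.0)
  = 0.4055 / 30.70 = 0.01321 h⁻¹
t½ = ln 2 / k = ln 2 / 0.01321 ≈ 52.5 hours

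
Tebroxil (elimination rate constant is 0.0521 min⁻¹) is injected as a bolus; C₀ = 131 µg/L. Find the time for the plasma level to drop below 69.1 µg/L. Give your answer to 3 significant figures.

C(t) = C₀ e^(−kt)  ⇒  t = ln(C₀/C) / k
t = ln(131/69.1) / 0.05210 = 0.6396 / 0.05210 ≈ 12.3 minutes

12.3 minutes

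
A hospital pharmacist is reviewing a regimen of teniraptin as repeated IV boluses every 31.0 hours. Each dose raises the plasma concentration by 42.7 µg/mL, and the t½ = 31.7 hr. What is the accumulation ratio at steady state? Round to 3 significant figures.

k = ln 2 / 31.7 = 0.02187 hr⁻¹
Fraction remaining after one interval: e^(−kτ) = e^(−0.02187 × 31.0) = 0.5077
R = 1 / (1 − 0.5077) = 1 / 0.4923 ≈ 2.03

2.03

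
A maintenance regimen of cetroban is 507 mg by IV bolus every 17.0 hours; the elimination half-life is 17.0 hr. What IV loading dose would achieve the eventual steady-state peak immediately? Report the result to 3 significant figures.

1010 mg

k = ln 2 / 17.0 = 0.04077 hr⁻¹
Accumulation ratio R = 1 / (1 − e^(−kτ)) = 1 / (1 − e^(−0.04077×17.0)) = 1 / (1 − 0.5000) = 2.000
Loading dose = maintenance dose × R = 507 × 2.000 ≈ 1010 mg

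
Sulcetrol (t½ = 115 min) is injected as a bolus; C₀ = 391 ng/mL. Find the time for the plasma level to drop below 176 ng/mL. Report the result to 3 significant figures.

k = ln 2 / 115 = 0.006027 min⁻¹
C(t) = C₀ e^(−kt)  ⇒  t = ln(C₀/C) / k
t = ln(391/176) / 0.006027 = 0.7982 / 0.006027 ≈ 132 minutes

132 minutes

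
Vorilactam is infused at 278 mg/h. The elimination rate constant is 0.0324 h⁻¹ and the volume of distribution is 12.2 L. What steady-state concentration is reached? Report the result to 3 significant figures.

CL = k · V = 0.0324 × 12.2 = 0.3953 L/h
Css = rate / CL = 278 / 0.3953 ≈ 703 µg/mL

703 µg/mL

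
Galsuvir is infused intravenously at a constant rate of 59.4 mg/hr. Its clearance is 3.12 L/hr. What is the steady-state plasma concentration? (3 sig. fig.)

Css = infusion rate / CL = 59.4 / 3.12 ≈ 19.0 mg/L

19.0 mg/L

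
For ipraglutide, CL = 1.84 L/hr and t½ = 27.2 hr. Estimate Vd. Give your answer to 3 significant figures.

k = ln 2 / t½ = ln 2 / 27.2 = 0.02548 hr⁻¹
V = CL / k = 1.84 / 0.02548 ≈ 72.2 L

72.2 L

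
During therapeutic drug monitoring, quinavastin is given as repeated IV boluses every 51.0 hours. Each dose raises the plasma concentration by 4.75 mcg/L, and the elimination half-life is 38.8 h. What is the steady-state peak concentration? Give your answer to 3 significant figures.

7.94 mcg/L

k = ln 2 / 38.8 = 0.01786 h⁻¹
Fraction remaining after one interval: e^(−kτ) = e^(−0.01786 × 51.0) = 0.4021
R = 1 / (1 − 0.4021) = 1.672
Css,max = 4.75 × 1.672 ≈ 7.94 mcg/L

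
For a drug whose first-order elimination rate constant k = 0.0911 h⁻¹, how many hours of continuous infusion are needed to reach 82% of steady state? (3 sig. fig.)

18.8 hours

f = 1 − e^(−kt)  ⇒  t = −ln(1 − f) / k
t = −ln(1 − 0.82) / 0.09110 = 1.715 / 0.09110 ≈ 18.8 hours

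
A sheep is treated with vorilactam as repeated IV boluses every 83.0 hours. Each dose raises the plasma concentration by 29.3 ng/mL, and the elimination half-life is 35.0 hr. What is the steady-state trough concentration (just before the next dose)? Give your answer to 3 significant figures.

k = ln 2 / 35.0 = 0.01980 hr⁻¹
Fraction remaining after one interval: e^(−kτ) = e^(−0.01980 × 83.0) = 0.1933
R = 1 / (1 − 0.1933) = 1.240
Css,max = 29.3 × 1.240 = 36.32 ng/mL
Css,min = Css,max × e^(−kτ) = 36.32 × 0.1933 ≈ 7.02 ng/mL

7.02 ng/mL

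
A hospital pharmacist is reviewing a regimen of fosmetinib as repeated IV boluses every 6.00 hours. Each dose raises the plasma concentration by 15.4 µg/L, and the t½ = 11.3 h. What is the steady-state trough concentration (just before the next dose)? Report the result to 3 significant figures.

k = ln 2 / 11.3 = 0.06134 h⁻¹
Fraction remaining after one interval: e^(−kτ) = e^(−0.06134 × 6.00) = 0.6921
R = 1 / (1 − 0.6921) = 3.248
Css,max = 15.4 × 3.248 = 50.01 µg/L
Css,min = Css,max × e^(−kτ) = 50.01 × 0.6921 ≈ 34.6 µg/L

34.6 µg/L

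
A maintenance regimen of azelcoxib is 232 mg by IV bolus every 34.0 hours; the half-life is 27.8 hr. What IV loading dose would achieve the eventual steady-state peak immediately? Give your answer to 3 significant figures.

406 mg

k = ln 2 / 27.8 = 0.02493 hr⁻¹
Accumulation ratio R = 1 / (1 − e^(−kτ)) = 1 / (1 − e^(−0.02493×34.0)) = 1 / (1 − 0.4284) = 1.749
Loading dose = maintenance dose × R = 232 × 1.749 ≈ 406 mg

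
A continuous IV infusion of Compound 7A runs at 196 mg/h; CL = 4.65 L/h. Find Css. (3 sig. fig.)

42.2 µg/mL

Css = infusion rate / CL = 196 / 4.65 ≈ 42.2 µg/mL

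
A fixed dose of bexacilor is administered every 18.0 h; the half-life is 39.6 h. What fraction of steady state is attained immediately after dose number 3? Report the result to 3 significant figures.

0.611

k = ln 2 / 39.6 = 0.01750 h⁻¹
f_n = 1 − e^(−nkτ) = 1 − e^(−3 × 0.01750 × 18.0) = 1 − e^(−0.9452) = 1 − 0.3886 ≈ 0.611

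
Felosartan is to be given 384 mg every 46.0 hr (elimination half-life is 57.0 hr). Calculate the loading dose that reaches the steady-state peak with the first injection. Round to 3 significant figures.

k = ln 2 / 57.0 = 0.01216 hr⁻¹
Accumulation ratio R = 1 / (1 − e^(−kτ)) = 1 / (1 − e^(−0.01216×46.0)) = 1 / (1 − 0.5716) = 2.334
Loading dose = maintenance dose × R = 384 × 2.334 ≈ 896 mg

896 mg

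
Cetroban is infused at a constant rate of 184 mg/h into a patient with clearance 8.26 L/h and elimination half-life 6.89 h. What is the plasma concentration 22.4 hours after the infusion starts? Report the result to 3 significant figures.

19.9 mg/L

Css = rate / CL = 184 / 8.26 = 22.28 mg/L
k = ln 2 / 6.89 = 0.1006 h⁻¹
C(t) = Css (1 − e^(−kt)) = 22.28 × (1 − e^(−2.253)) = 22.28 × 0.8950 ≈ 19.9 mg/L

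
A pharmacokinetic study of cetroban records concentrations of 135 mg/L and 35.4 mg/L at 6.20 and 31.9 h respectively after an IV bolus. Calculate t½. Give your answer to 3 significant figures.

13.3 hours

k = ln(C₁/C₂) / (t₂ − t₁) = ln(135/35.4) / (31.9 − 6.20)
  = 1.339 / 25.70 = 0.05208 h⁻¹
t½ = ln 2 / k = ln 2 / 0.05208 ≈ 13.3 hours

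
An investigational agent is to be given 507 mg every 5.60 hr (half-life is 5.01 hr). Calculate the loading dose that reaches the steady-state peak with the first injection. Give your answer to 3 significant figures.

940 mg

k = ln 2 / 5.01 = 0.1384 hr⁻¹
Accumulation ratio R = 1 / (1 − e^(−kτ)) = 1 / (1 − e^(−0.1384×5.60)) = 1 / (1 − 0.4608) = 1.855
Loading dose = maintenance dose × R = 507 × 1.855 ≈ 940 mg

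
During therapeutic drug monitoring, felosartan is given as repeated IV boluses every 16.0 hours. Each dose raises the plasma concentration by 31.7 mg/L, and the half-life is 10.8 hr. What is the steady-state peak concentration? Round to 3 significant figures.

k = ln 2 / 10.8 = 0.06418 hr⁻¹
Fraction remaining after one interval: e^(−kτ) = e^(−0.06418 × 16.0) = 0.3581
R = 1 / (1 − 0.3581) = 1.558
Css,max = 31.7 × 1.558 ≈ 49.4 mg/L

49.4 mg/L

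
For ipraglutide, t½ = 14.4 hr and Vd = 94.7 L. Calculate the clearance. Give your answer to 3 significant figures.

k = ln 2 / t½ = ln 2 / 14.4 = 0.04814 hr⁻¹
CL = k · V = 0.04814 × 94.7 ≈ 4.56 L/hr

4.56 L/hr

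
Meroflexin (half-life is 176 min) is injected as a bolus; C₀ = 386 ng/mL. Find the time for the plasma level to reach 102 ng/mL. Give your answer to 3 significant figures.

338 minutes

k = ln 2 / 176 = 0.003938 min⁻¹
C(t) = C₀ e^(−kt)  ⇒  t = ln(C₀/C) / k
t = ln(386/102) / 0.003938 = 1.331 / 0.003938 ≈ 338 minutes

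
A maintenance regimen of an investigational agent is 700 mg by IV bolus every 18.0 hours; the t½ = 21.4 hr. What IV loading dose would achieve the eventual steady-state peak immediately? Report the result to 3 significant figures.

k = ln 2 / 21.4 = 0.03239 hr⁻¹
Accumulation ratio R = 1 / (1 − e^(−kτ)) = 1 / (1 − e^(−0.03239×18.0)) = 1 / (1 − 0.5582) = 2.264
Loading dose = maintenance dose × R = 700 × 2.264 ≈ 1580 mg

1580 mg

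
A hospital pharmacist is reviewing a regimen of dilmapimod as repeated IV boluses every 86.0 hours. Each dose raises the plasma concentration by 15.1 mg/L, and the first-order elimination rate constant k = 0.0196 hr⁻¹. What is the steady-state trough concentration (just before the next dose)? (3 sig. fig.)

3.44 mg/L

Fraction remaining after one interval: e^(−kτ) = e^(−0.01960 × 86.0) = 0.1853
R = 1 / (1 − 0.1853) = 1.227
Css,max = 15.1 × 1.227 = 18.54 mg/L
Css,min = Css,max × e^(−kτ) = 18.54 × 0.1853 ≈ 3.44 mg/L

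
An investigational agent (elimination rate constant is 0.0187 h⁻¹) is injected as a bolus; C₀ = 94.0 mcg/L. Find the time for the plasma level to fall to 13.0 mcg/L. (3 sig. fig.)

106 hours

C(t) = C₀ e^(−kt)  ⇒  t = ln(C₀/C) / k
t = ln(94.0/13.0) / 0.01870 = 1.978 / 0.01870 ≈ 106 hours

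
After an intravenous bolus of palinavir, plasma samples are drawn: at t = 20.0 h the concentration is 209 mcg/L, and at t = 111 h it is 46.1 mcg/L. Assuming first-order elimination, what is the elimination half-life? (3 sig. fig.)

41.7 hours

k = ln(C₁/C₂) / (t₂ − t₁) = ln(209/46.1) / (111 − 20.0)
  = 1.512 / 91.00 = 0.01661 h⁻¹
t½ = ln 2 / k = ln 2 / 0.01661 ≈ 41.7 hours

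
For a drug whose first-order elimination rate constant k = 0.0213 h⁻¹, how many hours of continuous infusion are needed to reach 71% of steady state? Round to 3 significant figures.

58.1 hours

f = 1 − e^(−kt)  ⇒  t = −ln(1 − f) / k
t = −ln(1 − 0.71) / 0.02130 = 1.238 / 0.02130 ≈ 58.1 hours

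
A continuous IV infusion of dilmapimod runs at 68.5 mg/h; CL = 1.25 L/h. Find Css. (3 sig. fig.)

Css = infusion rate / CL = 68.5 / 1.25 ≈ 54.8 µg/mL

54.8 µg/mL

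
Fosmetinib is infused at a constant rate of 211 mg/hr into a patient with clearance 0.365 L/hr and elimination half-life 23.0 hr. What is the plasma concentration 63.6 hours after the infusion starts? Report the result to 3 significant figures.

493 µg/mL

Css = rate / CL = 211 / 0.365 = 578.1 µg/mL
k = ln 2 / 23.0 = 0.03014 hr⁻¹
C(t) = Css (1 − e^(−kt)) = 578.1 × (1 − e^(−1.917)) = 578.1 × 0.8529 ≈ 493 µg/mL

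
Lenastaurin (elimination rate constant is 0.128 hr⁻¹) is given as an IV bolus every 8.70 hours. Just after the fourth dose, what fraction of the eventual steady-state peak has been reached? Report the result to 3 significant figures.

f_n = 1 − e^(−nkτ) = 1 − e^(−4 × 0.1280 × 8.70) = 1 − e^(−4.454) = 1 − 0.01163 ≈ 0.988

0.988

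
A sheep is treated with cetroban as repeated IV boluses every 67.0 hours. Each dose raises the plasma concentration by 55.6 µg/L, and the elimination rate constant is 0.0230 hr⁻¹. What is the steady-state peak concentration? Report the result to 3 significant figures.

70.8 µg/L

Fraction remaining after one interval: e^(−kτ) = e^(−0.02300 × 67.0) = 0.2142
R = 1 / (1 − 0.2142) = 1.273
Css,max = 55.6 × 1.273 ≈ 70.8 µg/L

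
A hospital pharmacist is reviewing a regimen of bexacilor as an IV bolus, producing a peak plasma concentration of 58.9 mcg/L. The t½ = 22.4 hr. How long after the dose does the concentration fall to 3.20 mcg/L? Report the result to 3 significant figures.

94.1 hours

k = ln 2 / 22.4 = 0.03094 hr⁻¹
C(t) = C₀ e^(−kt)  ⇒  t = ln(C₀/C) / k
t = ln(58.9/3.20) / 0.03094 = 2.913 / 0.03094 ≈ 94.1 hours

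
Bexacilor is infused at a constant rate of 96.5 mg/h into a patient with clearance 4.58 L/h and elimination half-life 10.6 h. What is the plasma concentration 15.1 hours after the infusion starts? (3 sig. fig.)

13.2 mg/L

Css = rate / CL = 96.5 / 4.58 = 21.07 mg/L
k = ln 2 / 10.6 = 0.06539 h⁻¹
C(t) = Css (1 − e^(−kt)) = 21.07 × (1 − e^(−0.9874)) = 21.07 × 0.6275 ≈ 13.2 mg/L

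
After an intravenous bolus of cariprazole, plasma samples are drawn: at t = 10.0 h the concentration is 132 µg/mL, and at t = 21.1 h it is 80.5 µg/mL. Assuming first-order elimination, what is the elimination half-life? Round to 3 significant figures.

15.6 hours

k = ln(C₁/C₂) / (t₂ − t₁) = ln(132/80.5) / (21.1 − 10.0)
  = 0.4945 / 11.10 = 0.04455 h⁻¹
t½ = ln 2 / k = ln 2 / 0.04455 ≈ 15.6 hours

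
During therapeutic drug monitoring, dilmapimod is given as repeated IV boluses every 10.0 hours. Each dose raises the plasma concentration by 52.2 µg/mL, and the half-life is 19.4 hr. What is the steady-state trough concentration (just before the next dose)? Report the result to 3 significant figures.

k = ln 2 / 19.4 = 0.03573 hr⁻¹
Fraction remaining after one interval: e^(−kτ) = e^(−0.03573 × 10.0) = 0.6996
R = 1 / (1 − 0.6996) = 3.329
Css,max = 52.2 × 3.329 = 173.7 µg/mL
Css,min = Css,max × e^(−kτ) = 173.7 × 0.6996 ≈ 122 µg/mL

122 µg/mL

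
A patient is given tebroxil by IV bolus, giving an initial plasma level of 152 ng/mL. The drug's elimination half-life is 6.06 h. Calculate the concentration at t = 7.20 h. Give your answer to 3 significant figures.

k = ln 2 / 6.06 = 0.1144 h⁻¹
7.20 h is 1.188 half-lives, so C = 152 × (1/2)^1.188 = 152 × 0.4389 ≈ 66.7 ng/mL

66.7 ng/mL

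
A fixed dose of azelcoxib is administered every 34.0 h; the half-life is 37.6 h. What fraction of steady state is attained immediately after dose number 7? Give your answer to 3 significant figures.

k = ln 2 / 37.6 = 0.01843 h⁻¹
f_n = 1 − e^(−nkτ) = 1 − e^(−7 × 0.01843 × 34.0) = 1 − e^(−4.387) = 1 − 0.01243 ≈ 0.988

0.988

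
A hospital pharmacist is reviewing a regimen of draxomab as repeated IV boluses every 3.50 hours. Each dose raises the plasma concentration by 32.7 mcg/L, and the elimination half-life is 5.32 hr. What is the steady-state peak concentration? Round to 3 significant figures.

k = ln 2 / 5.32 = 0.1303 hr⁻¹
Fraction remaining after one interval: e^(−kτ) = e^(−0.1303 × 3.50) = 0.6338
R = 1 / (1 − 0.6338) = 2.731
Css,max = 32.7 × 2.731 ≈ 89.3 mcg/L

89.3 mcg/L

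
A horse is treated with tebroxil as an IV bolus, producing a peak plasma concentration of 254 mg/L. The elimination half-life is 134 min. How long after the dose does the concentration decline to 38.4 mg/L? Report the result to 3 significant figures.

365 minutes

k = ln 2 / 134 = 0.005173 min⁻¹
C(t) = C₀ e^(−kt)  ⇒  t = ln(C₀/C) / k
t = ln(254/38.4) / 0.005173 = 1.889 / 0.005173 ≈ 365 minutes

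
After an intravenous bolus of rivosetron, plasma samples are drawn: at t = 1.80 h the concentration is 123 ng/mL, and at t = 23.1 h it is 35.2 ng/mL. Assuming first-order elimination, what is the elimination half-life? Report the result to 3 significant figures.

k = ln(C₁/C₂) / (t₂ − t₁) = ln(123/35.2) / (23.1 − 1.80)
  = 1.251 / 21.30 = 0.05874 h⁻¹
t½ = ln 2 / k = ln 2 / 0.05874 ≈ 11.8 hours

11.8 hours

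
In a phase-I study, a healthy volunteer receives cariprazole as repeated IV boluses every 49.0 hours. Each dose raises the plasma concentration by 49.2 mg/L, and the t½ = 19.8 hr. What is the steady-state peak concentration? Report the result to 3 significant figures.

60.0 mg/L

k = ln 2 / 19.8 = 0.03501 hr⁻¹
Fraction remaining after one interval: e^(−kτ) = e^(−0.03501 × 49.0) = 0.1799
R = 1 / (1 − 0.1799) = 1.219
Css,max = 49.2 × 1.219 ≈ 60.0 mg/L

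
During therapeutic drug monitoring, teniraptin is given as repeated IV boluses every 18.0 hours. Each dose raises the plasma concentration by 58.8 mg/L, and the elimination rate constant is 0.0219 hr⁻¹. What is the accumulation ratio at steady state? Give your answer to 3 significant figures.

Fraction remaining after one interval: e^(−kτ) = e^(−0.02190 × 18.0) = 0.6742
R = 1 / (1 − 0.6742) = 1 / 0.3258 ≈ 3.07

3.07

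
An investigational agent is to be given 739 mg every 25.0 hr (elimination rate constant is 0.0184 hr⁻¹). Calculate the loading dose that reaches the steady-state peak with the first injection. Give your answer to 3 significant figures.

2000 mg

Accumulation ratio R = 1 / (1 − e^(−kτ)) = 1 / (1 − e^(−0.01840×25.0)) = 1 / (1 − 0.6313) = 2.712
Loading dose = maintenance dose × R = 739 × 2.712 ≈ 2000 mg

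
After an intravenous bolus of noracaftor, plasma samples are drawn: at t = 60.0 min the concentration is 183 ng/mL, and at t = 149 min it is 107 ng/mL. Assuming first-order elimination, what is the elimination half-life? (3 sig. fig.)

115 minutes

k = ln(C₁/C₂) / (t₂ − t₁) = ln(183/107) / (149 − 60.0)
  = 0.5367 / 89.00 = 0.006030 min⁻¹
t½ = ln 2 / k = ln 2 / 0.006030 ≈ 115 minutes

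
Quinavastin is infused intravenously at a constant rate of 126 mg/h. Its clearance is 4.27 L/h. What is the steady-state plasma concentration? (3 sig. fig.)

29.5 µg/mL

Css = infusion rate / CL = 126 / 4.27 ≈ 29.5 µg/mL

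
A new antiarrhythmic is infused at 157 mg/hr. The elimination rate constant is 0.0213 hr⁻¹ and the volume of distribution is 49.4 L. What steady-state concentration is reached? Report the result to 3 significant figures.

CL = k · V = 0.0213 × 49.4 = 1.052 L/hr
Css = rate / CL = 157 / 1.052 ≈ 149 µg/mL

149 µg/mL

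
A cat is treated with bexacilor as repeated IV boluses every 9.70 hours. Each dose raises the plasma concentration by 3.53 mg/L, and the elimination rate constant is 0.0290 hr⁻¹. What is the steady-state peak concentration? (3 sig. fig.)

Fraction remaining after one interval: e^(−kτ) = e^(−0.02900 × 9.70) = 0.7548
R = 1 / (1 − 0.7548) = 4.078
Css,max = 3.53 × 4.078 ≈ 14.4 mg/L

14.4 mg/L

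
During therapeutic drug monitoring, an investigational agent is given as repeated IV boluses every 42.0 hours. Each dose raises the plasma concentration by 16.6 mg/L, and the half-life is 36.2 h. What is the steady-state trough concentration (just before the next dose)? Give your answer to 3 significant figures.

k = ln 2 / 36.2 = 0.01915 h⁻¹
Fraction remaining after one interval: e^(−kτ) = e^(−0.01915 × 42.0) = 0.4474
R = 1 / (1 − 0.4474) = 1.810
Css,max = 16.6 × 1.810 = 30.04 mg/L
Css,min = Css,max × e^(−kτ) = 30.04 × 0.4474 ≈ 13.4 mg/L

13.4 mg/L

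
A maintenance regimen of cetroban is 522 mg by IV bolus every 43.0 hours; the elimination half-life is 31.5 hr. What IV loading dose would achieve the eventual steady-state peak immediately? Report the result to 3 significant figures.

k = ln 2 / 31.5 = 0.02200 hr⁻¹
Accumulation ratio R = 1 / (1 − e^(−kτ)) = 1 / (1 − e^(−0.02200×43.0)) = 1 / (1 − 0.3882) = 1.635
Loading dose = maintenance dose × R = 522 × 1.635 ≈ 853 mg

853 mg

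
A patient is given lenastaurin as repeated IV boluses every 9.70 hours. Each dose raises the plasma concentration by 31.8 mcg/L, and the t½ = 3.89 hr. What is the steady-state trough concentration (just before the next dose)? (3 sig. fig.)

6.87 mcg/L

k = ln 2 / 3.89 = 0.1782 hr⁻¹
Fraction remaining after one interval: e^(−kτ) = e^(−0.1782 × 9.70) = 0.1776
R = 1 / (1 − 0.1776) = 1.216
Css,max = 31.8 × 1.216 = 38.67 mcg/L
Css,min = Css,max × e^(−kτ) = 38.67 × 0.1776 ≈ 6.87 mcg/L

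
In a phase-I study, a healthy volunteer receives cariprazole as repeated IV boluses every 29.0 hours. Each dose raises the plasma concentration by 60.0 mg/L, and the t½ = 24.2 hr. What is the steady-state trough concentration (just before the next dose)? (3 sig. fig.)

k = ln 2 / 24.2 = 0.02864 hr⁻¹
Fraction remaining after one interval: e^(−kτ) = e^(−0.02864 × 29.0) = 0.4358
R = 1 / (1 − 0.4358) = 1.772
Css,max = 60.0 × 1.772 = 106.3 mg/L
Css,min = Css,max × e^(−kτ) = 106.3 × 0.4358 ≈ 46.3 mg/L

46.3 mg/L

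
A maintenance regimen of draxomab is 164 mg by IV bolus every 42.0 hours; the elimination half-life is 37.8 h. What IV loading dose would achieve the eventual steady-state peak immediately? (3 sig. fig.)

k = ln 2 / 37.8 = 0.01834 h⁻¹
Accumulation ratio R = 1 / (1 − e^(−kτ)) = 1 / (1 − e^(−0.01834×42.0)) = 1 / (1 − 0.4629) = 1.862
Loading dose = maintenance dose × R = 164 × 1.862 ≈ 305 mg

305 mg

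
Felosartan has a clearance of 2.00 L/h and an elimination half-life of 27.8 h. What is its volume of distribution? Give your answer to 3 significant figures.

k = ln 2 / t½ = ln 2 / 27.8 = 0.02493 h⁻¹
V = CL / k = 2.00 / 0.02493 ≈ 80.2 L

80.2 L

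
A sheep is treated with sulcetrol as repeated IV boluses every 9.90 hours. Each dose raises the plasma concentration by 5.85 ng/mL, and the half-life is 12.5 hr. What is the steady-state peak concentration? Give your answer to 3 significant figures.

k = ln 2 / 12.5 = 0.05545 hr⁻¹
Fraction remaining after one interval: e^(−kτ) = e^(−0.05545 × 9.90) = 0.5775
R = 1 / (1 − 0.5775) = 2.367
Css,max = 5.85 × 2.367 ≈ 13.8 ng/mL

13.8 ng/mL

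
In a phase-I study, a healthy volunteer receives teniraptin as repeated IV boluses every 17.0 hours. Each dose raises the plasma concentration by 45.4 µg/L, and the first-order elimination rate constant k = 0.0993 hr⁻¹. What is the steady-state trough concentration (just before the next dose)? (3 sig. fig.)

10.3 µg/L

Fraction remaining after one interval: e^(−kτ) = e^(−0.09930 × 17.0) = 0.1849
R = 1 / (1 − 0.1849) = 1.227
Css,max = 45.4 × 1.227 = 55.70 µg/L
Css,min = Css,max × e^(−kτ) = 55.70 × 0.1849 ≈ 10.3 µg/L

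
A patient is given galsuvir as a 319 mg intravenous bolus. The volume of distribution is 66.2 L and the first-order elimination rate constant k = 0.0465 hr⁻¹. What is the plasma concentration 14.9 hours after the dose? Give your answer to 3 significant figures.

2.41 mg/L

C₀ = dose / V = 319 / 66.2 = 4.819 mg/L
C(t) = C₀ e^(−kt) = 4.819 × e^(−0.04650 × 14.9) = 4.819 × e^(−0.6928) = 4.819 × 0.5001 ≈ 2.41 mg/L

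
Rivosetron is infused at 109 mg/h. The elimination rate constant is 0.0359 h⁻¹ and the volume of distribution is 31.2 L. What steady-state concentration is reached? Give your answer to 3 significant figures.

97.3 µg/mL

CL = k · V = 0.0359 × 31.2 = 1.120 L/h
Css = rate / CL = 109 / 1.120 ≈ 97.3 µg/mL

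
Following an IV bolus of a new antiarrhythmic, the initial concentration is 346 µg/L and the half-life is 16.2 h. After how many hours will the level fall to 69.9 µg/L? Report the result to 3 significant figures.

37.4 hours

k = ln 2 / 16.2 = 0.04279 h⁻¹
C(t) = C₀ e^(−kt)  ⇒  t = ln(C₀/C) / k
t = ln(346/69.9) / 0.04279 = 1.599 / 0.04279 ≈ 37.4 hours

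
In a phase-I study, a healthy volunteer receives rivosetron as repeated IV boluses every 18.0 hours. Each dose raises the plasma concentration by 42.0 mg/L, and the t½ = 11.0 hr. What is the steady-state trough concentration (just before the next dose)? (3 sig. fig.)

k = ln 2 / 11.0 = 0.06301 hr⁻¹
Fraction remaining after one interval: e^(−kτ) = e^(−0.06301 × 18.0) = 0.3217
R = 1 / (1 − 0.3217) = 1.474
Css,max = 42.0 × 1.474 = 61.92 mg/L
Css,min = Css,max × e^(−kτ) = 61.92 × 0.3217 ≈ 19.9 mg/L

19.9 mg/L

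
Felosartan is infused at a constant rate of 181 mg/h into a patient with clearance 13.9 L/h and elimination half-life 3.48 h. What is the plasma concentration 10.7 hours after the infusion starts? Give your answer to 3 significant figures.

11.5 µg/mL

Css = rate / CL = 181 / 13.9 = 13.02 µg/mL
k = ln 2 / 3.48 = 0.1992 h⁻¹
C(t) = Css (1 − e^(−kt)) = 13.02 × (1 − e^(−2.131)) = 13.02 × 0.8813 ≈ 11.5 µg/mL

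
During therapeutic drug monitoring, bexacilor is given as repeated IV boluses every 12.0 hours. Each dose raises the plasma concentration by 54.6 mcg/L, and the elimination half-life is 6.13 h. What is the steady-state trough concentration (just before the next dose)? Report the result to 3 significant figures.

18.9 mcg/L

k = ln 2 / 6.13 = 0.1131 h⁻¹
Fraction remaining after one interval: e^(−kτ) = e^(−0.1131 × 12.0) = 0.2575
R = 1 / (1 − 0.2575) = 1.347
Css,max = 54.6 × 1.347 = 73.53 mcg/L
Css,min = Css,max × e^(−kτ) = 73.53 × 0.2575 ≈ 18.9 mcg/L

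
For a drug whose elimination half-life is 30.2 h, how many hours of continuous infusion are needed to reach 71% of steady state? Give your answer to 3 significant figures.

k = ln 2 / 30.2 = 0.02295 h⁻¹
f = 1 − e^(−kt)  ⇒  t = −ln(1 − f) / k
t = −ln(1 − 0.71) / 0.02295 = 1.238 / 0.02295 ≈ 53.9 hours

53.9 hours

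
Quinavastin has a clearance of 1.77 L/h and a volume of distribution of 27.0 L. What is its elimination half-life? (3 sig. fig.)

10.6 hours

k = CL / V = 1.77 / 27.0 = 0.06556 h⁻¹
t½ = ln 2 / k = ln 2 / 0.06556 ≈ 10.6 hours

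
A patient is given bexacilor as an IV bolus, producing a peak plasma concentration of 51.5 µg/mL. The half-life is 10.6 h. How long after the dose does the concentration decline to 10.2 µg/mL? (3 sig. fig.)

24.8 hours

k = ln 2 / 10.6 = 0.06539 h⁻¹
C(t) = C₀ e^(−kt)  ⇒  t = ln(C₀/C) / k
t = ln(51.5/10.2) / 0.06539 = 1.619 / 0.06539 ≈ 24.8 hours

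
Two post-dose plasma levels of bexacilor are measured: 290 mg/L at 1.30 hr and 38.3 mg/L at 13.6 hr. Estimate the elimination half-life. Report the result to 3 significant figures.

4.21 hours

k = ln(C₁/C₂) / (t₂ − t₁) = ln(290/38.3) / (13.6 − 1.30)
  = 2.024 / 12.30 = 0.1646 hr⁻¹
t½ = ln 2 / k = ln 2 / 0.1646 ≈ 4.21 hours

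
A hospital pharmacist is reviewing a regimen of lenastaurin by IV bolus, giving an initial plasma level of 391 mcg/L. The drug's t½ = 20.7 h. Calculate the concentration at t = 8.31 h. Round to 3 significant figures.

k = ln 2 / 20.7 = 0.03349 h⁻¹
C(t) = C₀ e^(−kt) = 391 × e^(−0.03349 × 8.31) = 391 × e^(−0.2783) = 391 × 0.7571 ≈ 296 mcg/L

296 mcg/L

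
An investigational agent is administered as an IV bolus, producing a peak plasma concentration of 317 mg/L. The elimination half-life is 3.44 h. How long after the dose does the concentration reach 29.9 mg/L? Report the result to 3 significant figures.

k = ln 2 / 3.44 = 0.2015 h⁻¹
C(t) = C₀ e^(−kt)  ⇒  t = ln(C₀/C) / k
t = ln(317/29.9) / 0.2015 = 2.361 / 0.2015 ≈ 11.7 hours

11.7 hours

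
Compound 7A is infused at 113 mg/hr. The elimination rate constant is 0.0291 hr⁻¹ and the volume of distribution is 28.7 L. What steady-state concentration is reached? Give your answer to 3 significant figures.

CL = k · V = 0.0291 × 28.7 = 0.8352 L/hr
Css = rate / CL = 113 / 0.8352 ≈ 135 µg/mL

135 µg/mL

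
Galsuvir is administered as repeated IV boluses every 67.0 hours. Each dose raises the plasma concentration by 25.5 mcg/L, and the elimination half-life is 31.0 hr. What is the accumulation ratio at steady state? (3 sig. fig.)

k = ln 2 / 31.0 = 0.02236 hr⁻¹
Fraction remaining after one interval: e^(−kτ) = e^(−0.02236 × 67.0) = 0.2236
R = 1 / (1 − 0.2236) = 1 / 0.7764 ≈ 1.29

1.29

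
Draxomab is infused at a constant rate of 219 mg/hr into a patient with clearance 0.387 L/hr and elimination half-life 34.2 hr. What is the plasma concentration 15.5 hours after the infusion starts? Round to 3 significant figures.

153 mg/L

Css = rate / CL = 219 / 0.387 = 565.9 mg/L
k = ln 2 / 34.2 = 0.02027 hr⁻¹
C(t) = Css (1 − e^(−kt)) = 565.9 × (1 − e^(−0.3141)) = 565.9 × 0.2696 ≈ 153 mg/L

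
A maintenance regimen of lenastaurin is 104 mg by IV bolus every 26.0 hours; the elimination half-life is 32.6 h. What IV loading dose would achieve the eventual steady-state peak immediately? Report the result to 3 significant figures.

245 mg

k = ln 2 / 32.6 = 0.02126 h⁻¹
Accumulation ratio R = 1 / (1 − e^(−kτ)) = 1 / (1 − e^(−0.02126×26.0)) = 1 / (1 − 0.5753) = 2.355
Loading dose = maintenance dose × R = 104 × 2.355 ≈ 245 mg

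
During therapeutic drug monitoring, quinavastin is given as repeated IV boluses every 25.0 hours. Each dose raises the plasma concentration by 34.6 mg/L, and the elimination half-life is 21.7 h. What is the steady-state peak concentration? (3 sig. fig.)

62.9 mg/L

k = ln 2 / 21.7 = 0.03194 h⁻¹
Fraction remaining after one interval: e^(−kτ) = e^(−0.03194 × 25.0) = 0.4500
R = 1 / (1 − 0.4500) = 1.818
Css,max = 34.6 × 1.818 ≈ 62.9 mg/L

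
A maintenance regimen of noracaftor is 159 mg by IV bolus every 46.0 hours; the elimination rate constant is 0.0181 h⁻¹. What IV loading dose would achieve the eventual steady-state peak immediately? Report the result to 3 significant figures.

281 mg

Accumulation ratio R = 1 / (1 − e^(−kτ)) = 1 / (1 − e^(−0.01810×46.0)) = 1 / (1 − 0.4349) = 1.770
Loading dose = maintenance dose × R = 159 × 1.770 ≈ 281 mg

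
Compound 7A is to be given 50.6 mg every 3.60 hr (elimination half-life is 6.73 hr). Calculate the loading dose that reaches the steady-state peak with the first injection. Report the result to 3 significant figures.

k = ln 2 / 6.73 = 0.1030 hr⁻¹
Accumulation ratio R = 1 / (1 − e^(−kτ)) = 1 / (1 − e^(−0.1030×3.60)) = 1 / (1 − 0.6902) = 3.228
Loading dose = maintenance dose × R = 50.6 × 3.228 ≈ 163 mg

163 mg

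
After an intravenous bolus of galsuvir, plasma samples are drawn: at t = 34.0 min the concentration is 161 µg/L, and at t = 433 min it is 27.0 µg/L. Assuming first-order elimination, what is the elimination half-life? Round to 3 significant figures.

155 minutes

k = ln(C₁/C₂) / (t₂ − t₁) = ln(161/27.0) / (433 − 34.0)
  = 1.786 / 399.0 = 0.004475 min⁻¹
t½ = ln 2 / k = ln 2 / 0.004475 ≈ 155 minutes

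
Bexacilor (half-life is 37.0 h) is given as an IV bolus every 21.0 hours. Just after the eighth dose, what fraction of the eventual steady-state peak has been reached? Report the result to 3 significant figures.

0.957

k = ln 2 / 37.0 = 0.01873 h⁻¹
f_n = 1 − e^(−nkτ) = 1 − e^(−8 × 0.01873 × 21.0) = 1 − e^(−3.147) = 1 − 0.04297 ≈ 0.957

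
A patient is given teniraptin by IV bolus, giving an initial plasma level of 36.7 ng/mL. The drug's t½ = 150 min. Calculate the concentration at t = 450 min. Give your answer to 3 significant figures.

k = ln 2 / 150 = 0.004621 min⁻¹
C(t) = C₀ e^(−kt) = 36.7 × e^(−0.004621 × 450) = 36.7 × e^(−2.079) = 36.7 × 0.1250 ≈ 4.59 ng/mL

4.59 ng/mL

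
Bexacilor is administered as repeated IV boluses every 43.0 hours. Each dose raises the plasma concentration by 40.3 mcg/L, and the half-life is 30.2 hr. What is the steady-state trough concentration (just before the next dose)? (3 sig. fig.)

23.9 mcg/L

k = ln 2 / 30.2 = 0.02295 hr⁻¹
Fraction remaining after one interval: e^(−kτ) = e^(−0.02295 × 43.0) = 0.3727
R = 1 / (1 − 0.3727) = 1.594
Css,max = 40.3 × 1.594 = 64.25 mcg/L
Css,min = Css,max × e^(−kτ) = 64.25 × 0.3727 ≈ 23.9 mcg/L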